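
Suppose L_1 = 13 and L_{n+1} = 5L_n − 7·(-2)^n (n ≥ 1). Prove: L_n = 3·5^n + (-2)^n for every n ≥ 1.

Base case: L_1 = 13, and 3·5^1 + (-2)^1 = 15 − 2 = 13.
Assume L_m = 3·5^m + (-2)^m for some m ≥ 1.
Then L_{m+1} = 5L_m − 7·(-2)^m = 5·(3·5^m + (-2)^m) − 7·(-2)^m = 3·5^{m+1} + 5·(-2)^m − 7·(-2)^m = 3·5^{m+1} − 2·(-2)^m = 3·5^{m+1} + (-2)^{m+1}.
This completes the inductive step, so L_n = 3·5^n + (-2)^n for all n ≥ 1.

L_n = 3·5^n + (-2)^n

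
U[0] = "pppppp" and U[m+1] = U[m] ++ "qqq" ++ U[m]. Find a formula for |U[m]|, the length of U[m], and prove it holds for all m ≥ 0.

Claim: |U[m]| = 9·2^m − 3.

Base case: |U[0]| = 6, and 9·2^0 − 3 = 6.
Assume |U[k]| = 9·2^k − 3.
Then |U[k+1]| = |U[k]| + 3 + |U[k]| = 2|U[k]| + 3 = 2(9·2^k − 3) + 3 = 9·2^{k+1} − 6 + 3 = 9·2^{k+1} − 3.
This completes the inductive step, so |U[m]| = 9·2^m − 3 for all m ≥ 0.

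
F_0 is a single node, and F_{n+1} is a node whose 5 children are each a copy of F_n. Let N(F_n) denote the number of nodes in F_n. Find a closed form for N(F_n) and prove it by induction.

Claim: N(F_n) = (5^{n+1} − 1)/4.

Base case: N(F_0) = 1, and (5^{0+1} − 1)/4 = 1.
Assume N(F_r) = (5^{r+1} − 1)/4.
Then N(F_{r+1}) = 1 + 5N(F_r) = 1 + 5·(5^{r+1} − 1)/4 = 1 + (5^{r+2} − 5)/4 = (4 + 5^{r+2} − 5)/4 = (5^{r+2} − 1)/4.
By induction, N(F_n) = (5^{n+1} − 1)/4 for all n ≥ 0.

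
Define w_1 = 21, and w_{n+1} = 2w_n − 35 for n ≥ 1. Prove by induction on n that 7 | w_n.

Base case: w_1 = 21 = 7·3, so 7 | w_1.
Assume 7 | w_k, so w_k = 7t for some integer t.
Then w_{k+1} = 2w_k − 35 = 2·(7t) − 35 = 7(2t − 5), so 7 | w_{k+1}.
So the property holds for k+1, and by induction 7 | w_n for all n ≥ 1.

7 | w_n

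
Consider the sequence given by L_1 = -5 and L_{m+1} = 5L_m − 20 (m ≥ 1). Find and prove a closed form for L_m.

Claim: L_m = -2·5^m + 5.

Base case: L_1 = -5, and -2·5^1 + 5 = -10 + 5 = -5.
Assume L_k = -2·5^k + 5 for some k ≥ 1.
Then L_{k+1} = 5L_k − 20 = 5·(-2·5^k + 5) − 20 = -10·5^k + 25 − 20 = -2·5^{k+1} + 5.
So the formula holds for k+1, and by induction L_m = -2·5^m + 5 for all m ≥ 1.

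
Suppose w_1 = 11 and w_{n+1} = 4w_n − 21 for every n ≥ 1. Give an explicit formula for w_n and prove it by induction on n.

Claim: w_n = 4^n + 7.

Base case: w_1 = 11, and 4^1 + 7 = 4 + 7 = 11.
Assume w_j = 4^j + 7 for some j ≥ 1.
Then w_{j+1} = 4w_j − 21 = 4·(4^j + 7) − 21 = 4^{j+1} + 28 − 21 = 4^{j+1} + 7.
By induction, w_n = 4^n + 7 for all n ≥ 1.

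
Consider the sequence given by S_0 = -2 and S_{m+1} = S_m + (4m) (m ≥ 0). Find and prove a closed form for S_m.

Claim: S_m = 2m^2 − 2m − 2.

Base case: S_0 = -2, and 2·0^2 − 2·0 − 2 = -2.
Assume S_k = 2k^2 − 2k − 2.
Then S_{k+1} = S_k + (4k) = (2k^2 − 2k − 2) + (4k) = 2k^2 + 2k − 2,
and 2·(k+1)^2 − 2·(k+1) − 2 = 2k^2 + 2k − 2.
By induction, S_m = 2m^2 − 2m − 2 for all m ≥ 0.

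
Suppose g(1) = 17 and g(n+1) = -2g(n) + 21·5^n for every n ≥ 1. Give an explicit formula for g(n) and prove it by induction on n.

Claim: g(n) = -(-2)^n + 3·5^n.

Base case: g(1) = 17, and -(-2)^1 + 3·5^1 = 2 + 15 = 17.
Assume g(k) = -(-2)^k + 3·5^k for some k ≥ 1.
Then g(k+1) = -2g(k) + 21·5^k = -2·(-(-2)^k + 3·5^k) + 21·5^k = -(-2)^{k+1} − 6·5^k + 21·5^k = -(-2)^{k+1} + 15·5^k = -(-2)^{k+1} + 3·5^{k+1}.
Hence g(n) = -(-2)^n + 3·5^n for every n ≥ 1, by induction.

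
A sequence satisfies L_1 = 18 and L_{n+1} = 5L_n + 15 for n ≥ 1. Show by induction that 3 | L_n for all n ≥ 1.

Base case: L_1 = 18 = 3·6, so 3 | L_1.
Assume 3 | L_r, so L_r = 3t for some integer t.
Then L_{r+1} = 5L_r + 15 = 5·(3t) + 15 = 3(5t + 5), so 3 | L_{r+1}.
By induction, 3 | L_n for all n ≥ 1.

3 | L_n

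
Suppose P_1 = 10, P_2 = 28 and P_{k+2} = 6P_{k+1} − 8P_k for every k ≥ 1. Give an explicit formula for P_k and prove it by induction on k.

Claim: P_k = 3·2^k + 4^k.

Base cases: P_1 = 10 and 3·2^1 + 4^1 = 10; P_2 = 28 and 3·2^2 + 4^2 = 28.
Assume P_i = 3·2^i + 4^i for all 1 ≤ i ≤ j, where j ≥ 2.
Then P_{j+1} = 6P_j − 8P_{j−1} = 6·(3·2^j + 4^j) − 8·(3·2^{j−1} + 4^{j−1}) = 3·(6·2 − 8)2^{j−1} + (6·4 − 8)4^{j−1} = 12·2^{j−1} + 16·4^{j−1} = 3·2^{j+1} + 4^{j+1}.
By strong induction, P_k = 3·2^k + 4^k for all k ≥ 1.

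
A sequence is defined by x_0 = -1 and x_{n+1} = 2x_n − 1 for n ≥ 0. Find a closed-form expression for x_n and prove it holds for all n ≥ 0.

Claim: x_n = -2^{n+1} + 1.

Base case: x_0 = -1, and -2^{0+1} + 1 = -2 + 1 = -1.
Assume x_r = -2^{r+1} + 1 for some r ≥ 0.
Then x_{r+1} = 2x_r − 1 = 2·(-2^{r+1} + 1) − 1 = -2^{r+2} + 2 − 1 = -2^{r+2} + 1.
By induction, x_n = -2^{n+1} + 1 for all n ≥ 0.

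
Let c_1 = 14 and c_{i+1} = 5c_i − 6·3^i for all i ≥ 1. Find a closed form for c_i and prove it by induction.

Claim: c_i = 5^i + 3·3^i.

Base case: c_1 = 14, and 5^1 + 3·3^1 = 5 + 9 = 14.
Assume c_k = 5^k + 3·3^k for some k ≥ 1.
Then c_{k+1} = 5c_k − 6·3^k = 5·(5^k + 3·3^k) − 6·3^k = 5^{k+1} + 15·3^k − 6·3^k = 5^{k+1} + 9·3^k = 5^{k+1} + 3·3^{k+1}.
So the formula holds for k+1, and by induction c_i = 5^i + 3·3^i for all i ≥ 1.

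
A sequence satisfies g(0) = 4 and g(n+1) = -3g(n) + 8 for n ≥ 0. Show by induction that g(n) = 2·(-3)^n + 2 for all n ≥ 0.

Base case: g(0) = 4, and 2·(-3)^0 + 2 = 2 + 2 = 4.
Assume g(m) = 2·(-3)^m + 2 for some m ≥ 0.
Then g(m+1) = -3g(m) + 8 = -3·(2·(-3)^m + 2) + 8 = -6·(-3)^m − 6 + 8 = 2·(-3)^{m+1} + 2.
By induction, g(n) = 2·(-3)^n + 2 for all n ≥ 0.

g(n) = 2·(-3)^n + 2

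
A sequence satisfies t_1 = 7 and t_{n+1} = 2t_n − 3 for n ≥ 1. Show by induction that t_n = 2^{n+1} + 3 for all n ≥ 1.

Base case: t_1 = 7, and 2^{1+1} + 3 = 4 + 3 = 7.
Assume t_m = 2^{m+1} + 3 for some m ≥ 1.
Then t_{m+1} = 2t_m − 3 = 2·(2^{m+1} + 3) − 3 = 2^{m+2} + 6 − 3 = 2^{m+2} + 3.
By induction, t_n = 2^{n+1} + 3 for all n ≥ 1.

t_n = 2^{n+1} + 3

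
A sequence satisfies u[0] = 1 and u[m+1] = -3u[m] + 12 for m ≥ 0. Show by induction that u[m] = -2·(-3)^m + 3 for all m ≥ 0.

Base case: u[0] = 1, and -2·(-3)^0 + 3 = -2 + 3 = 1.
Assume u[k] = -2·(-3)^k + 3 for some k ≥ 0.
Then u[k+1] = -3u[k] + 12 = -3·(-2·(-3)^k + 3) + 12 = 6·(-3)^k − 9 + 12 = -2·(-3)^{k+1} + 3.
Hence u[m] = -2·(-3)^m + 3 for every m ≥ 0, by induction.

u[m] = -2·(-3)^m + 3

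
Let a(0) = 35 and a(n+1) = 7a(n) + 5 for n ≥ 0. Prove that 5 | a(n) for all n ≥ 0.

Base case: a(0) = 35 = 5·7, so 5 | a(0).
Assume 5 | a(k), so a(k) = 5t for some integer t.
Then a(k+1) = 7a(k) + 5 = 7·(5t) + 5 = 5(7t + 1), so 5 | a(k+1).
So the property holds for k+1, and by induction 5 | a(n) for all n ≥ 0.

5 | a(n)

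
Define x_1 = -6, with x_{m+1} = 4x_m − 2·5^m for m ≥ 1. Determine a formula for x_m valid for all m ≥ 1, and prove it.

Claim: x_m = 4^m − 2·5^m.

Base case: x_1 = -6, and 4^1 − 2·5^1 = 4 − 10 = -6.
Assume x_k = 4^k − 2·5^k for some k ≥ 1.
Then x_{k+1} = 4x_k − 2·5^k = 4·(4^k − 2·5^k) − 2·5^k = 4^{k+1} − 8·5^k − 2·5^k = 4^{k+1} − 10·5^k = 4^{k+1} − 2·5^{k+1}.
By induction, x_m = 4^m − 2·5^m for all m ≥ 1.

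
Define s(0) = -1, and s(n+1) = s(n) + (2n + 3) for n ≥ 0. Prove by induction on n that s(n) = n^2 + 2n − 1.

Base case: s(0) = -1, and 0^2 + 2·0 − 1 = -1.
Assume s(k) = k^2 + 2k − 1.
Then s(k+1) = s(k) + (2k + 3) = (k^2 + 2k − 1) + (2k + 3) = k^2 + 4k + 2,
and (k+1)^2 + 2·(k+1) − 1 = k^2 + 4k + 2.
This completes the inductive step, so s(n) = n^2 + 2n − 1 for all n ≥ 0.

s(n) = n^2 + 2n − 1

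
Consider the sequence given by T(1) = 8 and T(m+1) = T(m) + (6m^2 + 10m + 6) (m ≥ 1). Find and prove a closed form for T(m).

Claim: T(m) = 2m^3 + 2m^2 + 2m + 2.

Base case: T(1) = 8, and 2·1^3 + 2·1^2 + 2·1 + 2 = 8.
Assume T(k) = 2k^3 + 2k^2 + 2k + 2.
Then T(k+1) = T(k) + (6k^2 + 10k + 6) = (2k^3 + 2k^2 + 2k + 2) + (6k^2 + 10k + 6) = 2k^3 + 8k^2 + 12k + 8,
and 2·(k+1)^3 + 2·(k+1)^2 + 2·(k+1) + 2 = 2k^3 + 8k^2 + 12k + 8.
By induction, T(m) = 2m^3 + 2m^2 + 2m + 2 for all m ≥ 1.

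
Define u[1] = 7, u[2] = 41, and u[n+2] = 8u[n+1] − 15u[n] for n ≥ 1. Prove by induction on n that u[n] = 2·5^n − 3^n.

Base cases: u[1] = 7 and 2·5^1 − 3^1 = 7; u[2] = 41 and 2·5^2 − 3^2 = 41.
Assume u[j] = 2·5^j − 3^j for all 1 ≤ j ≤ k, where k ≥ 2.
Then u[k+1] = 8u[k] − 15u[k−1] = 8·(2·5^k − 3^k) − 15·(2·5^{k−1} − 3^{k−1}) = 2·(8·5 − 15)5^{k−1} − (8·3 − 15)3^{k−1} = 50·5^{k−1} − 9·3^{k−1} = 2·5^{k+1} − 3^{k+1}.
Hence u[n] = 2·5^n − 3^n for every n ≥ 1, by strong induction.

u[n] = 2·5^n − 3^n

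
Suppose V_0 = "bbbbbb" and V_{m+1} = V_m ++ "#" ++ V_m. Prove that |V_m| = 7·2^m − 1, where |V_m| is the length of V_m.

Base case: |V_0| = 6, and 7·2^0 − 1 = 6.
Assume |V_k| = 7·2^k − 1.
Then |V_{k+1}| = |V_k| + 1 + |V_k| = 2|V_k| + 1 = 2(7·2^k − 1) + 1 = 7·2^{k+1} − 2 + 1 = 7·2^{k+1} − 1.
Hence |V_m| = 7·2^m − 1 for every m ≥ 0, by induction.

|V_m| = 7·2^m − 1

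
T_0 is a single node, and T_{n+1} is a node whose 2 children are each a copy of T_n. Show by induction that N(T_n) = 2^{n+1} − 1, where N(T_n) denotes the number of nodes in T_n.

Base case: N(T_0) = 1, and 2^{0+1} − 1 = 1.
Assume N(T_m) = 2^{m+1} − 1.
Then N(T_{m+1}) = 1 + 2N(T_m) = 1 + 2(2^{m+1} − 1) = 2^{m+2} − 2 + 1 = 2^{m+2} − 1.
So the formula holds for m+1, and by induction N(T_n) = 2^{n+1} − 1 for all n ≥ 0.

N(T_n) = 2^{n+1} − 1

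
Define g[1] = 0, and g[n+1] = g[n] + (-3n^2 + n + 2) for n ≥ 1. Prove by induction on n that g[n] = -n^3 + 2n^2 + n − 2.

Base case: g[1] = 0, and -1^3 + 2·1^2 + 1 − 2 = 0.
Assume g[m] = -m^3 + 2m^2 + m − 2.
Then g[m+1] = g[m] + (-3m^2 + m + 2) = (-m^3 + 2m^2 + m − 2) + (-3m^2 + m + 2) = -m^3 − m^2 + 2m,
and -(m+1)^3 + 2·(m+1)^2 + (m+1) − 2 = -m^3 − m^2 + 2m.
Hence g[n] = -n^3 + 2n^2 + n − 2 for every n ≥ 1, by induction.

g[n] = -n^3 + 2n^2 + n − 2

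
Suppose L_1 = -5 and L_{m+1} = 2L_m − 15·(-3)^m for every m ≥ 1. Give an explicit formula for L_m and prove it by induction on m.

Claim: L_m = 2·2^m + 3·(-3)^m.

Base case: L_1 = -5, and 2·2^1 + 3·(-3)^1 = 4 − 9 = -5.
Assume L_j = 2·2^j + 3·(-3)^j for some j ≥ 1.
Then L_{j+1} = 2L_j − 15·(-3)^j = 2·(2·2^j + 3·(-3)^j) − 15·(-3)^j = 2·2^{j+1} + 6·(-3)^j − 15·(-3)^j = 2·2^{j+1} − 9·(-3)^j = 2·2^{j+1} + 3·(-3)^{j+1}.
Hence L_m = 2·2^m + 3·(-3)^m for every m ≥ 1, by induction.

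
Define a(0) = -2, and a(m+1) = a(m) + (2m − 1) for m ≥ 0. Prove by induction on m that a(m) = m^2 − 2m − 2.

Base case: a(0) = -2, and 0^2 − 2·0 − 2 = -2.
Assume a(r) = r^2 − 2r − 2.
Then a(r+1) = a(r) + (2r − 1) = (r^2 − 2r − 2) + (2r − 1) = r^2 − 3,
and (r+1)^2 − 2·(r+1) − 2 = r^2 − 3.
This completes the inductive step, so a(m) = m^2 − 2m − 2 for all m ≥ 0.

a(m) = m^2 − 2m − 2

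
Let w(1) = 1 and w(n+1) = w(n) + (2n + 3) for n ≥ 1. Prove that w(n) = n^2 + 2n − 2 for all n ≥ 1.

Base case: w(1) = 1, and 1^2 + 2·1 − 2 = 1.
Assume w(k) = k^2 + 2k − 2.
Then w(k+1) = w(k) + (2k + 3) = (k^2 + 2k − 2) + (2k + 3) = k^2 + 4k + 1,
and (k+1)^2 + 2·(k+1) − 2 = k^2 + 4k + 1.
Hence w(n) = n^2 + 2n − 2 for every n ≥ 1, by induction.

w(n) = n^2 + 2n − 2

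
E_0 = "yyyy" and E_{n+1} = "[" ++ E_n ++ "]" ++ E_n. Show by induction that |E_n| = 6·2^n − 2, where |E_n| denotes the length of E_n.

Base case: |E_0| = 4, and 6·2^0 − 2 = 4.
Assume |E_r| = 6·2^r − 2.
Then |E_{r+1}| = 1 + |E_r| + 1 + |E_r| = 2|E_r| + 2 = 2(6·2^r − 2) + 2 = 6·2^{r+1} − 4 + 2 = 6·2^{r+1} − 2.
Hence |E_n| = 6·2^n − 2 for every n ≥ 0, by induction.

|E_n| = 6·2^n − 2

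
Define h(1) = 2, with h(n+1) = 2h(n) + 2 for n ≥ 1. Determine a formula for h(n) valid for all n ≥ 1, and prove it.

Claim: h(n) = 2^{n+1} − 2.

Base case: h(1) = 2, and 2^{1+1} − 2 = 4 − 2 = 2.
Assume h(m) = 2^{m+1} − 2 for some m ≥ 1.
Then h(m+1) = 2h(m) + 2 = 2·(2^{m+1} − 2) + 2 = 2^{m+2} − 4 + 2 = 2^{m+2} − 2.
Hence h(n) = 2^{n+1} − 2 for every n ≥ 1, by induction.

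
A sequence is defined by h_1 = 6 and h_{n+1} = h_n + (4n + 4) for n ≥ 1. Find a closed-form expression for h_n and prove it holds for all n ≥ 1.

Claim: h_n = 2n^2 + 2n + 2.

Base case: h_1 = 6, and 2·1^2 + 2·1 + 2 = 6.
Assume h_m = 2m^2 + 2m + 2.
Then h_{m+1} = h_m + (4m + 4) = (2m^2 + 2m + 2) + (4m + 4) = 2m^2 + 6m + 6,
and 2·(m+1)^2 + 2·(m+1) + 2 = 2m^2 + 6m + 6.
By induction, h_n = 2n^2 + 2n + 2 for all n ≥ 1.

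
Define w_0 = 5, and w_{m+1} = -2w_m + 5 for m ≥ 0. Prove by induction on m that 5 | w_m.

Base case: w_0 = 5 = 5·1, so 5 | w_0.
Assume 5 | w_r, so w_r = 5t for some integer t.
Then w_{r+1} = -2w_r + 5 = -2·(5t) + 5 = 5(-2t + 1), so 5 | w_{r+1}.
So the property holds for r+1, and by induction 5 | w_m for all m ≥ 0.

5 | w_m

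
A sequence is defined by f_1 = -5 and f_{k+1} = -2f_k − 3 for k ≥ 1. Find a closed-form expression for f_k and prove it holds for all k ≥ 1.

Claim: f_k = 2·(-2)^k − 1.

Base case: f_1 = -5, and 2·(-2)^1 − 1 = -4 − 1 = -5.
Assume f_j = 2·(-2)^j − 1 for some j ≥ 1.
Then f_{j+1} = -2f_j − 3 = -2·(2·(-2)^j − 1) − 3 = -4·(-2)^j + 2 − 3 = 2·(-2)^{j+1} − 1.
Hence f_k = 2·(-2)^k − 1 for every k ≥ 1, by induction.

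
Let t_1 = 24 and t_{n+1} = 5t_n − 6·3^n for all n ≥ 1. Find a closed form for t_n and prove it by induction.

Claim: t_n = 3·5^n + 3·3^n.

Base case: t_1 = 24, and 3·5^1 + 3·3^1 = 15 + 9 = 24.
Assume t_j = 3·5^j + 3·3^j for some j ≥ 1.
Then t_{j+1} = 5t_j − 6·3^j = 5·(3·5^j + 3·3^j) − 6·3^j = 3·5^{j+1} + 15·3^j − 6·3^j = 3·5^{j+1} + 9·3^j = 3·5^{j+1} + 3·3^{j+1}.
Hence t_n = 3·5^n + 3·3^n for every n ≥ 1, by induction.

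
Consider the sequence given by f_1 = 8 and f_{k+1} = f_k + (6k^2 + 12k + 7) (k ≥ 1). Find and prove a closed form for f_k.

Claim: f_k = 2k^3 + 3k^2 + 2k + 1.

Base case: f_1 = 8, and 2·1^3 + 3·1^2 + 2·1 + 1 = 8.
Assume f_r = 2r^3 + 3r^2 + 2r + 1.
Then f_{r+1} = f_r + (6r^2 + 12r + 7) = (2r^3 + 3r^2 + 2r + 1) + (6r^2 + 12r + 7) = 2r^3 + 9r^2 + 14r + 8,
and 2·(r+1)^3 + 3·(r+1)^2 + 2·(r+1) + 1 = 2r^3 + 9r^2 + 14r + 8.
Hence f_k = 2k^3 + 3k^2 + 2k + 1 for every k ≥ 1, by induction.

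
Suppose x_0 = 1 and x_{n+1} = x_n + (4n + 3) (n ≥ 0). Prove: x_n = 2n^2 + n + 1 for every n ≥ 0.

Base case: x_0 = 1, and 2·0^2 + 0 + 1 = 1.
Assume x_j = 2j^2 + j + 1.
Then x_{j+1} = x_j + (4j + 3) = (2j^2 + j + 1) + (4j + 3) = 2j^2 + 5j + 4,
and 2·(j+1)^2 + (j+1) + 1 = 2j^2 + 5j + 4.
Hence x_n = 2n^2 + n + 1 for every n ≥ 0, by induction.

x_n = 2n^2 + n + 1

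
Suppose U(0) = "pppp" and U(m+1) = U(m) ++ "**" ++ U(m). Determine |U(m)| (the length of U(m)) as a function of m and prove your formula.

Claim: |U(m)| = 6·2^m − 2.

Base case: |U(0)| = 4, and 6·2^0 − 2 = 4.
Assume |U(k)| = 6·2^k − 2.
Then |U(k+1)| = |U(k)| + 2 + |U(k)| = 2|U(k)| + 2 = 2(6·2^k − 2) + 2 = 6·2^{k+1} − 4 + 2 = 6·2^{k+1} − 2.
This completes the inductive step, so |U(m)| = 6·2^m − 2 for all m ≥ 0.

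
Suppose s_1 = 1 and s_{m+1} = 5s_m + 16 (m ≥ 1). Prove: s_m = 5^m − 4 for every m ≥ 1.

Base case: s_1 = 1, and 5^1 − 4 = 5 − 4 = 1.
Assume s_j = 5^j − 4 for some j ≥ 1.
Then s_{j+1} = 5s_j + 16 = 5·(5^j − 4) + 16 = 5^{j+1} − 20 + 16 = 5^{j+1} − 4.
So the formula holds for j+1, and by induction s_m = 5^m − 4 for all m ≥ 1.

s_m = 5^m − 4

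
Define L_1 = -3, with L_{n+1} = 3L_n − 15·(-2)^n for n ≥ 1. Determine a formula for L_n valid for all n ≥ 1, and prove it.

Claim: L_n = 3^n + 3·(-2)^n.

Base case: L_1 = -3, and 3^1 + 3·(-2)^1 = 3 − 6 = -3.
Assume L_m = 3^m + 3·(-2)^m for some m ≥ 1.
Then L_{m+1} = 3L_m − 15·(-2)^m = 3·(3^m + 3·(-2)^m) − 15·(-2)^m = 3^{m+1} + 9·(-2)^m − 15·(-2)^m = 3^{m+1} − 6·(-2)^m = 3^{m+1} + 3·(-2)^{m+1}.
So the formula holds for m+1, and by induction L_n = 3^n + 3·(-2)^n for all n ≥ 1.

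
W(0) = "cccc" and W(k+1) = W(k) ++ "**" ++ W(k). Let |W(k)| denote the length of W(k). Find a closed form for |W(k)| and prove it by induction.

Claim: |W(k)| = 6·2^k − 2.

Base case: |W(0)| = 4, and 6·2^0 − 2 = 4.
Assume |W(r)| = 6·2^r − 2.
Then |W(r+1)| = |W(r)| + 2 + |W(r)| = 2|W(r)| + 2 = 2(6·2^r − 2) + 2 = 6·2^{r+1} − 4 + 2 = 6·2^{r+1} − 2.
So the formula holds for r+1, and by induction |W(k)| = 6·2^k − 2 for all k ≥ 0.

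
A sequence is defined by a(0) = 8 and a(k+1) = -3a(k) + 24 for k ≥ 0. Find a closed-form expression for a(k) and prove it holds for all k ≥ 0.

Claim: a(k) = 2·(-3)^k + 6.

Base case: a(0) = 8, and 2·(-3)^0 + 6 = 2 + 6 = 8.
Assume a(j) = 2·(-3)^j + 6 for some j ≥ 0.
Then a(j+1) = -3a(j) + 24 = -3·(2·(-3)^j + 6) + 24 = -6·(-3)^j − 18 + 24 = 2·(-3)^{j+1} + 6.
Hence a(k) = 2·(-3)^k + 6 for every k ≥ 0, by induction.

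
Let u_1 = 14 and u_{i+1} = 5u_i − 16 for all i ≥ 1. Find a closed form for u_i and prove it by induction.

Claim: u_i = 2·5^i + 4.

Base case: u_1 = 14, and 2·5^1 + 4 = 10 + 4 = 14.
Assume u_j = 2·5^j + 4 for some j ≥ 1.
Then u_{j+1} = 5u_j − 16 = 5·(2·5^j + 4) − 16 = 10·5^j + 20 − 16 = 2·5^{j+1} + 4.
This completes the inductive step, so u_i = 2·5^i + 4 for all i ≥ 1.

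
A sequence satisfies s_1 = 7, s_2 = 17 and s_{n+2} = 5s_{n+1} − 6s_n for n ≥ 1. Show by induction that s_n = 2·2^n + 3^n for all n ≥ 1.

Base cases: s_1 = 7 and 2·2^1 + 3^1 = 7; s_2 = 17 and 2·2^2 + 3^2 = 17.
Assume s_j = 2·2^j + 3^j for all 1 ≤ j ≤ m, where m ≥ 2.
Then s_{m+1} = 5s_m − 6s_{m−1} = 5·(2·2^m + 3^m) − 6·(2·2^{m−1} + 3^{m−1}) = 2·(5·2 − 6)2^{m−1} + (5·3 − 6)3^{m−1} = 8·2^{m−1} + 9·3^{m−1} = 2·2^{m+1} + 3^{m+1}.
This completes the inductive step, so s_n = 2·2^n + 3^n for all n ≥ 1.

s_n = 2·2^n + 3^n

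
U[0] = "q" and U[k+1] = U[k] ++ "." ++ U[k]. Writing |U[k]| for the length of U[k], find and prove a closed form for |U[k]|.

Claim: |U[k]| = 2^{k+1} − 1.

Base case: |U[0]| = 1, and 2^{0+1} − 1 = 1.
Assume |U[r]| = 2^{r+1} − 1.
Then |U[r+1]| = |U[r]| + 1 + |U[r]| = 2|U[r]| + 1 = 2(2^{r+1} − 1) + 1 = 2^{r+2} − 2 + 1 = 2^{r+2} − 1.
Hence |U[k]| = 2^{k+1} − 1 for every k ≥ 0, by induction.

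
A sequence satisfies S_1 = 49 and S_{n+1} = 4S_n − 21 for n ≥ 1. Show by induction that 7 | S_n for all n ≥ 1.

Base case: S_1 = 49 = 7·7, so 7 | S_1.
Assume 7 | S_j, so S_j = 7t for some integer t.
Then S_{j+1} = 4S_j − 21 = 4·(7t) − 21 = 7(4t − 3), so 7 | S_{j+1}.
So the property holds for j+1, and by induction 7 | S_n for all n ≥ 1.

7 | S_n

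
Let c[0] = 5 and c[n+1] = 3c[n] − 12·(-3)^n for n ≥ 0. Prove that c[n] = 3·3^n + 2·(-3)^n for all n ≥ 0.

Base case: c[0] = 5, and 3·3^0 + 2·(-3)^0 = 3 + 2 = 5.
Assume c[r] = 3·3^r + 2·(-3)^r for some r ≥ 0.
Then c[r+1] = 3c[r] − 12·(-3)^r = 3·(3·3^r + 2·(-3)^r) − 12·(-3)^r = 3·3^{r+1} + 6·(-3)^r − 12·(-3)^r = 3·3^{r+1} − 6·(-3)^r = 3·3^{r+1} + 2·(-3)^{r+1}.
Hence c[n] = 3·3^n + 2·(-3)^n for every n ≥ 0, by induction.

c[n] = 3·3^n + 2·(-3)^n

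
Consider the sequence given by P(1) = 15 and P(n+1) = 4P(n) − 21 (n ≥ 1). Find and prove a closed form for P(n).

Claim: P(n) = 2·4^n + 7.

Base case: P(1) = 15, and 2·4^1 + 7 = 8 + 7 = 15.
Assume P(k) = 2·4^k + 7 for some k ≥ 1.
Then P(k+1) = 4P(k) − 21 = 4·(2·4^k + 7) − 21 = 8·4^k + 28 − 21 = 2·4^{k+1} + 7.
So the formula holds for k+1, and by induction P(n) = 2·4^n + 7 for all n ≥ 1.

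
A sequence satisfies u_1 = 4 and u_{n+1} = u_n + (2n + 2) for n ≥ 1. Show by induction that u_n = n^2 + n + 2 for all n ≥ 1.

Base case: u_1 = 4, and 1^2 + 1 + 2 = 4.
Assume u_k = k^2 + k + 2.
Then u_{k+1} = u_k + (2k + 2) = (k^2 + k + 2) + (2k + 2) = k^2 + 3k + 4,
and (k+1)^2 + (k+1) + 2 = k^2 + 3k + 4.
Hence u_n = n^2 + n + 2 for every n ≥ 1, by induction.

u_n = n^2 + n + 2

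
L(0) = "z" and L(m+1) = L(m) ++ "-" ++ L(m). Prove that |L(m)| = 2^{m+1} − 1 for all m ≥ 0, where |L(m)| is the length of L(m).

Base case: |L(0)| = 1, and 2^{0+1} − 1 = 1.
Assume |L(k)| = 2^{k+1} − 1.
Then |L(k+1)| = |L(k)| + 1 + |L(k)| = 2|L(k)| + 1 = 2(2^{k+1} − 1) + 1 = 2^{k+2} − 2 + 1 = 2^{k+2} − 1.
By induction, |L(m)| = 2^{m+1} − 1 for all m ≥ 0.

|L(m)| = 2^{m+1} − 1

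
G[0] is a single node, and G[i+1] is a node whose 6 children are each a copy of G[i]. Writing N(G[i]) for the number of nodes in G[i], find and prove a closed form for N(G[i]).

Claim: N(G[i]) = (6^{i+1} − 1)/5.

Base case: N(G[0]) = 1, and (6^{0+1} − 1)/5 = 1.
Assume N(G[k]) = (6^{k+1} − 1)/5.
Then N(G[k+1]) = 1 + 6N(G[k]) = 1 + 6·(6^{k+1} − 1)/5 = 1 + (6^{k+2} − 6)/5 = (5 + 6^{k+2} − 6)/5 = (6^{k+2} − 1)/5.
This completes the inductive step, so N(G[i]) = (6^{i+1} − 1)/5 for all i ≥ 0.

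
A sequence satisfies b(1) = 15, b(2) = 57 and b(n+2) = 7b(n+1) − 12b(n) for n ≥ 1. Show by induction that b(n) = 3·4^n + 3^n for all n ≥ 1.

Base cases: b(1) = 15 and 3·4^1 + 3^1 = 15; b(2) = 57 and 3·4^2 + 3^2 = 57.
Assume b(j) = 3·4^j + 3^j for all 1 ≤ j ≤ m, where m ≥ 2.
Then b(m+1) = 7b(m) − 12b(m−1) = 7·(3·4^m + 3^m) − 12·(3·4^{m−1} + 3^{m−1}) = 3·(7·4 − 12)4^{m−1} + (7·3 − 12)3^{m−1} = 48·4^{m−1} + 9·3^{m−1} = 3·4^{m+1} + 3^{m+1}.
This completes the inductive step, so b(n) = 3·4^n + 3^n for all n ≥ 1.

b(n) = 3·4^n + 3^n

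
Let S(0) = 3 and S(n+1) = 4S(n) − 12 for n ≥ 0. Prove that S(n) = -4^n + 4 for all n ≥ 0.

Base case: S(0) = 3, and -4^0 + 4 = -1 + 4 = 3.
Assume S(k) = -4^k + 4 for some k ≥ 0.
Then S(k+1) = 4S(k) − 12 = 4·(-4^k + 4) − 12 = -4^{k+1} + 16 − 12 = -4^{k+1} + 4.
By induction, S(n) = -4^n + 4 for all n ≥ 0.

S(n) = -4^n + 4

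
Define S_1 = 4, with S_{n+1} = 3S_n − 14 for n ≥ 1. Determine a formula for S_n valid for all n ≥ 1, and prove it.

Claim: S_n = -3^n + 7.

Base case: S_1 = 4, and -3^1 + 7 = -3 + 7 = 4.
Assume S_k = -3^k + 7 for some k ≥ 1.
Then S_{k+1} = 3S_k − 14 = 3·(-3^k + 7) − 14 = -3^{k+1} + 21 − 14 = -3^{k+1} + 7.
This completes the inductive step, so S_n = -3^n + 7 for all n ≥ 1.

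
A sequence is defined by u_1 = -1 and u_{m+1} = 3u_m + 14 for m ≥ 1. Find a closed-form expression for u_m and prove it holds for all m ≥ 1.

Claim: u_m = 2·3^m − 7.

Base case: u_1 = -1, and 2·3^1 − 7 = 6 − 7 = -1.
Assume u_k = 2·3^k − 7 for some k ≥ 1.
Then u_{k+1} = 3u_k + 14 = 3·(2·3^k − 7) + 14 = 6·3^k − 21 + 14 = 2·3^{k+1} − 7.
By induction, u_m = 2·3^m − 7 for all m ≥ 1.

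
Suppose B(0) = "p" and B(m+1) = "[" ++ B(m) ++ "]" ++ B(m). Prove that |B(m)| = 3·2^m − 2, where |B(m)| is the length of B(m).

Base case: |B(0)| = 1, and 3·2^0 − 2 = 1.
Assume |B(k)| = 3·2^k − 2.
Then |B(k+1)| = 1 + |B(k)| + 1 + |B(k)| = 2|B(k)| + 2 = 2(3·2^k − 2) + 2 = 3·2^{k+1} − 4 + 2 = 3·2^{k+1} − 2.
Hence |B(m)| = 3·2^m − 2 for every m ≥ 0, by induction.

|B(m)| = 3·2^m − 2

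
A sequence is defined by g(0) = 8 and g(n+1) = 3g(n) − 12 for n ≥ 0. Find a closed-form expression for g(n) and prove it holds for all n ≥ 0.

Claim: g(n) = 2·3^n + 6.

Base case: g(0) = 8, and 2·3^0 + 6 = 2 + 6 = 8.
Assume g(k) = 2·3^k + 6 for some k ≥ 0.
Then g(k+1) = 3g(k) − 12 = 3·(2·3^k + 6) − 12 = 6·3^k + 18 − 12 = 2·3^{k+1} + 6.
Hence g(n) = 2·3^n + 6 for every n ≥ 0, by induction.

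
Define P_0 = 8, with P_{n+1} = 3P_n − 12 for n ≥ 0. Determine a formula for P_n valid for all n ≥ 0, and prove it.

Claim: P_n = 2·3^n + 6.

Base case: P_0 = 8, and 2·3^0 + 6 = 2 + 6 = 8.
Assume P_k = 2·3^k + 6 for some k ≥ 0.
Then P_{k+1} = 3P_k − 12 = 3·(2·3^k + 6) − 12 = 6·3^k + 18 − 12 = 2·3^{k+1} + 6.
So the formula holds for k+1, and by induction P_n = 2·3^n + 6 for all n ≥ 0.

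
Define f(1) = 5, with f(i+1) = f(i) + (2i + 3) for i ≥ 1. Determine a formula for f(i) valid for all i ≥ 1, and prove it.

Claim: f(i) = i^2 + 2i + 2.

Base case: f(1) = 5, and 1^2 + 2·1 + 2 = 5.
Assume f(r) = r^2 + 2r + 2.
Then f(r+1) = f(r) + (2r + 3) = (r^2 + 2r + 2) + (2r + 3) = r^2 + 4r + 5,
and (r+1)^2 + 2·(r+1) + 2 = r^2 + 4r + 5.
By induction, f(i) = i^2 + 2i + 2 for all i ≥ 1.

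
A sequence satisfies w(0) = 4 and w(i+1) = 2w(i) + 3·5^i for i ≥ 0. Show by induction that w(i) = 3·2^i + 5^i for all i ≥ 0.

Base case: w(0) = 4, and 3·2^0 + 5^0 = 3 + 1 = 4.
Assume w(m) = 3·2^m + 5^m for some m ≥ 0.
Then w(m+1) = 2w(m) + 3·5^m = 2·(3·2^m + 5^m) + 3·5^m = 3·2^{m+1} + 2·5^m + 3·5^m = 3·2^{m+1} + 5·5^m = 3·2^{m+1} + 5^{m+1}.
By induction, w(i) = 3·2^i + 5^i for all i ≥ 0.

w(i) = 3·2^i + 5^i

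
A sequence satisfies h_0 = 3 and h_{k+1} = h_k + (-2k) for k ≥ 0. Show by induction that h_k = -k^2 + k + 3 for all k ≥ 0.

Base case: h_0 = 3, and -0^2 + 0 + 3 = 3.
Assume h_m = -m^2 + m + 3.
Then h_{m+1} = h_m + (-2m) = (-m^2 + m + 3) + (-2m) = -m^2 − m + 3,
and -(m+1)^2 + (m+1) + 3 = -m^2 − m + 3.
Hence h_k = -k^2 + k + 3 for every k ≥ 0, by induction.

h_k = -k^2 + k + 3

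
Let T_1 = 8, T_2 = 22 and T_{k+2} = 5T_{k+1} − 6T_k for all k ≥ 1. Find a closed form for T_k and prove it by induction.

Claim: T_k = 2^k + 2·3^k.

Base cases: T_1 = 8 and 2^1 + 2·3^1 = 8; T_2 = 22 and 2^2 + 2·3^2 = 22.
Assume T_i = 2^i + 2·3^i for all 1 ≤ i ≤ j, where j ≥ 2.
Then T_{j+1} = 5T_j − 6T_{j−1} = 5·(2^j + 2·3^j) − 6·(2^{j−1} + 2·3^{j−1}) = (5·2 − 6)2^{j−1} + 2·(5·3 − 6)3^{j−1} = 4·2^{j−1} + 18·3^{j−1} = 2^{j+1} + 2·3^{j+1}.
So the formula holds for j+1, and by strong induction T_k = 2^k + 2·3^k for all k ≥ 1.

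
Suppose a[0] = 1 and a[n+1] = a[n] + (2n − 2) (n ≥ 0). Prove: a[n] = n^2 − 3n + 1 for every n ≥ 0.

Base case: a[0] = 1, and 0^2 − 3·0 + 1 = 1.
Assume a[j] = j^2 − 3j + 1.
Then a[j+1] = a[j] + (2j − 2) = (j^2 − 3j + 1) + (2j − 2) = j^2 − j − 1,
and (j+1)^2 − 3·(j+1) + 1 = j^2 − j − 1.
By induction, a[n] = n^2 − 3n + 1 for all n ≥ 0.

a[n] = n^2 − 3n + 1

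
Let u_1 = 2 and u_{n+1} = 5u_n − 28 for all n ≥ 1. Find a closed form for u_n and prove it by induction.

Claim: u_n = -5^n + 7.

Base case: u_1 = 2, and -5^1 + 7 = -5 + 7 = 2.
Assume u_j = -5^j + 7 for some j ≥ 1.
Then u_{j+1} = 5u_j − 28 = 5·(-5^j + 7) − 28 = -5^{j+1} + 35 − 28 = -5^{j+1} + 7.
By induction, u_n = -5^n + 7 for all n ≥ 1.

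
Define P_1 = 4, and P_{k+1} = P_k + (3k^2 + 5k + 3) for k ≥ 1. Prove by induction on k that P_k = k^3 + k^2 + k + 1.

Base case: P_1 = 4, and 1^3 + 1^2 + 1 + 1 = 4.
Assume P_m = m^3 + m^2 + m + 1.
Then P_{m+1} = P_m + (3m^2 + 5m + 3) = (m^3 + m^2 + m + 1) + (3m^2 + 5m + 3) = m^3 + 4m^2 + 6m + 4,
and (m+1)^3 + (m+1)^2 + (m+1) + 1 = m^3 + 4m^2 + 6m + 4.
By induction, P_k = k^3 + k^2 + k + 1 for all k ≥ 1.

P_k = k^3 + k^2 + k + 1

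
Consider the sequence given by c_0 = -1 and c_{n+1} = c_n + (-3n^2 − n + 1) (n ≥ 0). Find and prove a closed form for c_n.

Claim: c_n = -n^3 + n^2 + n − 1.

Base case: c_0 = -1, and -0^3 + 0^2 + 0 − 1 = -1.
Assume c_r = -r^3 + r^2 + r − 1.
Then c_{r+1} = c_r + (-3r^2 − r + 1) = (-r^3 + r^2 + r − 1) + (-3r^2 − r + 1) = -r^3 − 2r^2,
and -(r+1)^3 + (r+1)^2 + (r+1) − 1 = -r^3 − 2r^2.
This completes the inductive step, so c_n = -n^3 + n^2 + n − 1 for all n ≥ 0.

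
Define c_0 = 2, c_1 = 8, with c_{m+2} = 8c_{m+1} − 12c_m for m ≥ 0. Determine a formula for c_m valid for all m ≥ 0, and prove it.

Claim: c_m = 6^m + 2^m.

Base cases: c_0 = 2 and 6^0 + 2^0 = 2; c_1 = 8 and 6^1 + 2^1 = 8.
Assume c_i = 6^i + 2^i for all 0 ≤ i ≤ j, where j ≥ 1.
Then c_{j+1} = 8c_j − 12c_{j−1} = 8·(6^j + 2^j) − 12·(6^{j−1} + 2^{j−1}) = (8·6 − 12)6^{j−1} + (8·2 − 12)2^{j−1} = 36·6^{j−1} + 4·2^{j−1} = 6^{j+1} + 2^{j+1}.
By strong induction, c_m = 6^m + 2^m for all m ≥ 0.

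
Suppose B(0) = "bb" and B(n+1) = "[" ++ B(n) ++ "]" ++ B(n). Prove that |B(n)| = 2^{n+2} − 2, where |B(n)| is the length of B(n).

Base case: |B(0)| = 2, and 2^{0+2} − 2 = 2.
Assume |B(j)| = 2^{j+2} − 2.
Then |B(j+1)| = 1 + |B(j)| + 1 + |B(j)| = 2|B(j)| + 2 = 2(2^{j+2} − 2) + 2 = 2^{j+3} − 4 + 2 = 2^{j+3} − 2.
Hence |B(n)| = 2^{n+2} − 2 for every n ≥ 0, by induction.

|B(n)| = 2^{n+2} − 2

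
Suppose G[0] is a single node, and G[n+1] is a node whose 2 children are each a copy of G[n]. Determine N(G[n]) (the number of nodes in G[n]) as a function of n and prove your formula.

Claim: N(G[n]) = 2^{n+1} − 1.

Base case: N(G[0]) = 1, and 2^{0+1} − 1 = 1.
Assume N(G[k]) = 2^{k+1} − 1.
Then N(G[k+1]) = 1 + 2N(G[k]) = 1 + 2(2^{k+1} − 1) = 2^{k+2} − 2 + 1 = 2^{k+2} − 1.
This completes the inductive step, so N(G[n]) = 2^{n+1} − 1 for all n ≥ 0.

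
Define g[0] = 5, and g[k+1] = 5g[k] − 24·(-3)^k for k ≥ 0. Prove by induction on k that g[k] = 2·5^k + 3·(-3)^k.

Base case: g[0] = 5, and 2·5^0 + 3·(-3)^0 = 2 + 3 = 5.
Assume g[r] = 2·5^r + 3·(-3)^r for some r ≥ 0.
Then g[r+1] = 5g[r] − 24·(-3)^r = 5·(2·5^r + 3·(-3)^r) − 24·(-3)^r = 2·5^{r+1} + 15·(-3)^r − 24·(-3)^r = 2·5^{r+1} − 9·(-3)^r = 2·5^{r+1} + 3·(-3)^{r+1}.
This completes the inductive step, so g[k] = 2·5^k + 3·(-3)^k for all k ≥ 0.

g[k] = 2·5^k + 3·(-3)^k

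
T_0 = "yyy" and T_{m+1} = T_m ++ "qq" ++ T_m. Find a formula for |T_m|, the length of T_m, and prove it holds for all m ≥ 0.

Claim: |T_m| = 5·2^m − 2.

Base case: |T_0| = 3, and 5·2^0 − 2 = 3.
Assume |T_j| = 5·2^j − 2.
Then |T_{j+1}| = |T_j| + 2 + |T_j| = 2|T_j| + 2 = 2(5·2^j − 2) + 2 = 5·2^{j+1} − 4 + 2 = 5·2^{j+1} − 2.
Hence |T_m| = 5·2^m − 2 for every m ≥ 0, by induction.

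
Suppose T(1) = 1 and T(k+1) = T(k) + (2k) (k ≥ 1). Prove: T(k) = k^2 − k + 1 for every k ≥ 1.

Base case: T(1) = 1, and 1^2 − 1 + 1 = 1.
Assume T(j) = j^2 − j + 1.
Then T(j+1) = T(j) + (2j) = (j^2 − j + 1) + (2j) = j^2 + j + 1,
and (j+1)^2 − (j+1) + 1 = j^2 + j + 1.
Hence T(k) = k^2 − k + 1 for every k ≥ 1, by induction.

T(k) = k^2 − k + 1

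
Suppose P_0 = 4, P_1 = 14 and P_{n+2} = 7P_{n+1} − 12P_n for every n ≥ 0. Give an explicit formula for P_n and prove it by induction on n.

Claim: P_n = 2·3^n + 2·4^n.

Base cases: P_0 = 4 and 2·3^0 + 2·4^0 = 4; P_1 = 14 and 2·3^1 + 2·4^1 = 14.
Assume P_j = 2·3^j + 2·4^j for all 0 ≤ j ≤ k, where k ≥ 1.
Then P_{k+1} = 7P_k − 12P_{k−1} = 7·(2·3^k + 2·4^k) − 12·(2·3^{k−1} + 2·4^{k−1}) = 2·(7·3 − 12)3^{k−1} + 2·(7·4 − 12)4^{k−1} = 18·3^{k−1} + 32·4^{k−1} = 2·3^{k+1} + 2·4^{k+1}.
So the formula holds for k+1, and by strong induction P_n = 2·3^n + 2·4^n for all n ≥ 0.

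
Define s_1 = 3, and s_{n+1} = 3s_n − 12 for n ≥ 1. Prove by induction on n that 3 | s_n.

Base case: s_1 = 3 = 3·1, so 3 | s_1.
Assume 3 | s_j, so s_j = 3t for some integer t.
Then s_{j+1} = 3s_j − 12 = 3·(3t) − 12 = 3(3t − 4), so 3 | s_{j+1}.
Hence 3 | s_n for every n ≥ 1, by induction.

3 | s_n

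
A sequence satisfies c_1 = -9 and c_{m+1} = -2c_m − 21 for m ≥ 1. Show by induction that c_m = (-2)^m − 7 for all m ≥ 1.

Base case: c_1 = -9, and (-2)^1 − 7 = -2 − 7 = -9.
Assume c_r = (-2)^r − 7 for some r ≥ 1.
Then c_{r+1} = -2c_r − 21 = -2·((-2)^r − 7) − 21 = -2·(-2)^r + 14 − 21 = (-2)^{r+1} − 7.
Hence c_m = (-2)^m − 7 for every m ≥ 1, by induction.

c_m = (-2)^m − 7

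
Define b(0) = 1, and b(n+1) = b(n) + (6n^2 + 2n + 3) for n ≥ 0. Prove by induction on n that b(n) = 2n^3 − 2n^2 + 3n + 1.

Base case: b(0) = 1, and 2·0^3 − 2·0^2 + 3·0 + 1 = 1.
Assume b(r) = 2r^3 − 2r^2 + 3r + 1.
Then b(r+1) = b(r) + (6r^2 + 2r + 3) = (2r^3 − 2r^2 + 3r + 1) + (6r^2 + 2r + 3) = 2r^3 + 4r^2 + 5r + 4,
and 2·(r+1)^3 − 2·(r+1)^2 + 3·(r+1) + 1 = 2r^3 + 4r^2 + 5r + 4.
This completes the inductive step, so b(n) = 2n^3 − 2n^2 + 3n + 1 for all n ≥ 0.

b(n) = 2n^3 − 2n^2 + 3n + 1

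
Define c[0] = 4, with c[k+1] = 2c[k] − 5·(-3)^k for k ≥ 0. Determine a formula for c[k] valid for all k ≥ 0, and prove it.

Claim: c[k] = 3·2^k + (-3)^k.

Base case: c[0] = 4, and 3·2^0 + (-3)^0 = 3 + 1 = 4.
Assume c[j] = 3·2^j + (-3)^j for some j ≥ 0.
Then c[j+1] = 2c[j] − 5·(-3)^j = 2·(3·2^j + (-3)^j) − 5·(-3)^j = 3·2^{j+1} + 2·(-3)^j − 5·(-3)^j = 3·2^{j+1} − 3·(-3)^j = 3·2^{j+1} + (-3)^{j+1}.
By induction, c[k] = 3·2^k + (-3)^k for all k ≥ 0.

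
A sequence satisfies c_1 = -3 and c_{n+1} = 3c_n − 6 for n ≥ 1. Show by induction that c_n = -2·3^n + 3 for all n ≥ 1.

Base case: c_1 = -3, and -2·3^1 + 3 = -6 + 3 = -3.
Assume c_m = -2·3^m + 3 for some m ≥ 1.
Then c_{m+1} = 3c_m − 6 = 3·(-2·3^m + 3) − 6 = -6·3^m + 9 − 6 = -2·3^{m+1} + 3.
Hence c_n = -2·3^n + 3 for every n ≥ 1, by induction.

c_n = -2·3^n + 3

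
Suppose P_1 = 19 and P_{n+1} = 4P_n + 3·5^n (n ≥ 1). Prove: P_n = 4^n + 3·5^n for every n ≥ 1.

Base case: P_1 = 19, and 4^1 + 3·5^1 = 4 + 15 = 19.
Assume P_r = 4^r + 3·5^r for some r ≥ 1.
Then P_{r+1} = 4P_r + 3·5^r = 4·(4^r + 3·5^r) + 3·5^r = 4^{r+1} + 12·5^r + 3·5^r = 4^{r+1} + 15·5^r = 4^{r+1} + 3·5^{r+1}.
By induction, P_n = 4^n + 3·5^n for all n ≥ 1.

P_n = 4^n + 3·5^n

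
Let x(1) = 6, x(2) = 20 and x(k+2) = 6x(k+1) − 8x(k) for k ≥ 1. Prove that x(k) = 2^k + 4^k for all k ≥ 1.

Base cases: x(1) = 6 and 2^1 + 4^1 = 6; x(2) = 20 and 2^2 + 4^2 = 20.
Assume x(i) = 2^i + 4^i for all 1 ≤ i ≤ j, where j ≥ 2.
Then x(j+1) = 6x(j) − 8x(j−1) = 6·(2^j + 4^j) − 8·(2^{j−1} + 4^{j−1}) = (6·2 − 8)2^{j−1} + (6·4 − 8)4^{j−1} = 4·2^{j−1} + 16·4^{j−1} = 2^{j+1} + 4^{j+1}.
So the formula holds for j+1, and by strong induction x(k) = 2^k + 4^k for all k ≥ 1.

x(k) = 2^k + 4^k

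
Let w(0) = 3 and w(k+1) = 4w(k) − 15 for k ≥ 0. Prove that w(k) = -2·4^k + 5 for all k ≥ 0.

Base case: w(0) = 3, and -2·4^0 + 5 = -2 + 5 = 3.
Assume w(m) = -2·4^m + 5 for some m ≥ 0.
Then w(m+1) = 4w(m) − 15 = 4·(-2·4^m + 5) − 15 = -8·4^m + 20 − 15 = -2·4^{m+1} + 5.
This completes the inductive step, so w(k) = -2·4^k + 5 for all k ≥ 0.

w(k) = -2·4^k + 5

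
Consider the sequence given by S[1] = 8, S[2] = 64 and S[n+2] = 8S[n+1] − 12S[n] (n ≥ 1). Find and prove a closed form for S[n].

Claim: S[n] = 2·6^n − 2·2^n.

Base cases: S[1] = 8 and 2·6^1 − 2·2^1 = 8; S[2] = 64 and 2·6^2 − 2·2^2 = 64.
Assume S[j] = 2·6^j − 2·2^j for all 1 ≤ j ≤ r, where r ≥ 2.
Then S[r+1] = 8S[r] − 12S[r−1] = 8·(2·6^r − 2·2^r) − 12·(2·6^{r−1} − 2·2^{r−1}) = 2·(8·6 − 12)6^{r−1} − 2·(8·2 − 12)2^{r−1} = 72·6^{r−1} − 8·2^{r−1} = 2·6^{r+1} − 2·2^{r+1}.
By strong induction, S[n] = 2·6^n − 2·2^n for all n ≥ 1.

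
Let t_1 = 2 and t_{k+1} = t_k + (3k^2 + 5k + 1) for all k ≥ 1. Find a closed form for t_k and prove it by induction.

Claim: t_k = k^3 + k^2 − k + 1.

Base case: t_1 = 2, and 1^3 + 1^2 − 1 + 1 = 2.
Assume t_m = m^3 + m^2 − m + 1.
Then t_{m+1} = t_m + (3m^2 + 5m + 1) = (m^3 + m^2 − m + 1) + (3m^2 + 5m + 1) = m^3 + 4m^2 + 4m + 2,
and (m+1)^3 + (m+1)^2 − (m+1) + 1 = m^3 + 4m^2 + 4m + 2.
Hence t_k = k^3 + k^2 − k + 1 for every k ≥ 1, by induction.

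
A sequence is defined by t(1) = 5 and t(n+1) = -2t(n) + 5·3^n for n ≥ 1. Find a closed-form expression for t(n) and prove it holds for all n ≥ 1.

Claim: t(n) = -(-2)^n + 3^n.

Base case: t(1) = 5, and -(-2)^1 + 3^1 = 2 + 3 = 5.
Assume t(k) = -(-2)^k + 3^k for some k ≥ 1.
Then t(k+1) = -2t(k) + 5·3^k = -2·(-(-2)^k + 3^k) + 5·3^k = -(-2)^{k+1} − 2·3^k + 5·3^k = -(-2)^{k+1} + 3·3^k = -(-2)^{k+1} + 3^{k+1}.
So the formula holds for k+1, and by induction t(n) = -(-2)^n + 3^n for all n ≥ 1.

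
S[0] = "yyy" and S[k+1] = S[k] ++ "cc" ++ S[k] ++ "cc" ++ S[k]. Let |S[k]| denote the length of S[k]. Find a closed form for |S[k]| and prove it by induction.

Claim: |S[k]| = 5·3^k − 2.

Base case: |S[0]| = 3, and 5·3^0 − 2 = 3.
Assume |S[j]| = 5·3^j − 2.
Then |S[j+1]| = 3|S[j]| + 4 = 3(5·3^j − 2) + 4 = 5·3^{j+1} − 6 + 4 = 5·3^{j+1} − 2.
Hence |S[k]| = 5·3^k − 2 for every k ≥ 0, by induction.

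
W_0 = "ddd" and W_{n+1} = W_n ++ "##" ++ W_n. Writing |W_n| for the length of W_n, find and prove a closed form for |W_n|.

Claim: |W_n| = 5·2^n − 2.

Base case: |W_0| = 3, and 5·2^0 − 2 = 3.
Assume |W_k| = 5·2^k − 2.
Then |W_{k+1}| = |W_k| + 2 + |W_k| = 2|W_k| + 2 = 2(5·2^k − 2) + 2 = 5·2^{k+1} − 4 + 2 = 5·2^{k+1} − 2.
By induction, |W_n| = 5·2^n − 2 for all n ≥ 0.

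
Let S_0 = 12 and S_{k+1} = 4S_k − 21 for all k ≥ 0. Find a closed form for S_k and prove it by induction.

Claim: S_k = 5·4^k + 7.

Base case: S_0 = 12, and 5·4^0 + 7 = 5 + 7 = 12.
Assume S_r = 5·4^r + 7 for some r ≥ 0.
Then S_{r+1} = 4S_r − 21 = 4·(5·4^r + 7) − 21 = 20·4^r + 28 − 21 = 5·4^{r+1} + 7.
So the formula holds for r+1, and by induction S_k = 5·4^k + 7 for all k ≥ 0.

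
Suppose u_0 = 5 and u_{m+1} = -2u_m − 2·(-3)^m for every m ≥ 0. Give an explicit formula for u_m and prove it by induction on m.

Claim: u_m = 3·(-2)^m + 2·(-3)^m.

Base case: u_0 = 5, and 3·(-2)^0 + 2·(-3)^0 = 3 + 2 = 5.
Assume u_r = 3·(-2)^r + 2·(-3)^r for some r ≥ 0.
Then u_{r+1} = -2u_r − 2·(-3)^r = -2·(3·(-2)^r + 2·(-3)^r) − 2·(-3)^r = 3·(-2)^{r+1} − 4·(-3)^r − 2·(-3)^r = 3·(-2)^{r+1} − 6·(-3)^r = 3·(-2)^{r+1} + 2·(-3)^{r+1}.
So the formula holds for r+1, and by induction u_m = 3·(-2)^m + 2·(-3)^m for all m ≥ 0.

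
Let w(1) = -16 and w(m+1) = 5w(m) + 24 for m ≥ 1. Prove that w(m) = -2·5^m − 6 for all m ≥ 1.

Base case: w(1) = -16, and -2·5^1 − 6 = -10 − 6 = -16.
Assume w(r) = -2·5^r − 6 for some r ≥ 1.
Then w(r+1) = 5w(r) + 24 = 5·(-2·5^r − 6) + 24 = -10·5^r − 30 + 24 = -2·5^{r+1} − 6.
This completes the inductive step, so w(m) = -2·5^m − 6 for all m ≥ 1.

w(m) = -2·5^m − 6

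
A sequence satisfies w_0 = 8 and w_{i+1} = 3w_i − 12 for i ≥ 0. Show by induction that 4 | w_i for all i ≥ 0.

Base case: w_0 = 8 = 4·2, so 4 | w_0.
Assume 4 | w_k, so w_k = 4t for some integer t.
Then w_{k+1} = 3w_k − 12 = 3·(4t) − 12 = 4(3t − 3), so 4 | w_{k+1}.
Hence 4 | w_i for every i ≥ 0, by induction.

4 | w_i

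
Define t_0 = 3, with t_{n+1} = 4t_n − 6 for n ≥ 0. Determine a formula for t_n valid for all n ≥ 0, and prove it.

Claim: t_n = 4^n + 2.

Base case: t_0 = 3, and 4^0 + 2 = 1 + 2 = 3.
Assume t_j = 4^j + 2 for some j ≥ 0.
Then t_{j+1} = 4t_j − 6 = 4·(4^j + 2) − 6 = 4^{j+1} + 8 − 6 = 4^{j+1} + 2.
So the formula holds for j+1, and by induction t_n = 4^n + 2 for all n ≥ 0.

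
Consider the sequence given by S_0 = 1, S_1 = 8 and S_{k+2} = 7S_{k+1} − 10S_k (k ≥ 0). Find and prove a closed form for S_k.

Claim: S_k = 2·5^k − 2^k.

Base cases: S_0 = 1 and 2·5^0 − 2^0 = 1; S_1 = 8 and 2·5^1 − 2^1 = 8.
Assume S_j = 2·5^j − 2^j for all 0 ≤ j ≤ r, where r ≥ 1.
Then S_{r+1} = 7S_r − 10S_{r−1} = 7·(2·5^r − 2^r) − 10·(2·5^{r−1} − 2^{r−1}) = 2·(7·5 − 10)5^{r−1} − (7·2 − 10)2^{r−1} = 50·5^{r−1} − 4·2^{r−1} = 2·5^{r+1} − 2^{r+1}.
By strong induction, S_k = 2·5^k − 2^k for all k ≥ 0.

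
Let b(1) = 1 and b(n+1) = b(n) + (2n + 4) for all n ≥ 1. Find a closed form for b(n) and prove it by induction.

Claim: b(n) = n^2 + 3n − 3.

Base case: b(1) = 1, and 1^2 + 3·1 − 3 = 1.
Assume b(k) = k^2 + 3k − 3.
Then b(k+1) = b(k) + (2k + 4) = (k^2 + 3k − 3) + (2k + 4) = k^2 + 5k + 1,
and (k+1)^2 + 3·(k+1) − 3 = k^2 + 5k + 1.
Hence b(n) = n^2 + 3n − 3 for every n ≥ 1, by induction.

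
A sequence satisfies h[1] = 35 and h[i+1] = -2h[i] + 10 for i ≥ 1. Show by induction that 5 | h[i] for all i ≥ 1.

Base case: h[1] = 35 = 5·7, so 5 | h[1].
Assume 5 | h[r], so h[r] = 5t for some integer t.
Then h[r+1] = -2h[r] + 10 = -2·(5t) + 10 = 5(-2t + 2), so 5 | h[r+1].
Hence 5 | h[i] for every i ≥ 1, by induction.

5 | h[i]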